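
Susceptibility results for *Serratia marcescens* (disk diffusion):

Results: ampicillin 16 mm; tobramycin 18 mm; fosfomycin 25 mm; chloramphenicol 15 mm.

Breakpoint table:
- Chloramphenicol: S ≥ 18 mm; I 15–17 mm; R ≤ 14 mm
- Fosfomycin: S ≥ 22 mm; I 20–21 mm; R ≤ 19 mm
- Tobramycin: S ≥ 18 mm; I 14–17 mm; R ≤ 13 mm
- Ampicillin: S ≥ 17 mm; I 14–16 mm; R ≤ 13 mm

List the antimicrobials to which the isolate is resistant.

none

Ampicillin 16 mm: in 14–16 mm — Intermediate
Tobramycin 18 mm: ≥ 18 mm → susceptible
Fosfomycin: 25 mm is ≥ 22 mm → S
Chloramphenicol: 15 mm is in 15–17 mm → Intermediate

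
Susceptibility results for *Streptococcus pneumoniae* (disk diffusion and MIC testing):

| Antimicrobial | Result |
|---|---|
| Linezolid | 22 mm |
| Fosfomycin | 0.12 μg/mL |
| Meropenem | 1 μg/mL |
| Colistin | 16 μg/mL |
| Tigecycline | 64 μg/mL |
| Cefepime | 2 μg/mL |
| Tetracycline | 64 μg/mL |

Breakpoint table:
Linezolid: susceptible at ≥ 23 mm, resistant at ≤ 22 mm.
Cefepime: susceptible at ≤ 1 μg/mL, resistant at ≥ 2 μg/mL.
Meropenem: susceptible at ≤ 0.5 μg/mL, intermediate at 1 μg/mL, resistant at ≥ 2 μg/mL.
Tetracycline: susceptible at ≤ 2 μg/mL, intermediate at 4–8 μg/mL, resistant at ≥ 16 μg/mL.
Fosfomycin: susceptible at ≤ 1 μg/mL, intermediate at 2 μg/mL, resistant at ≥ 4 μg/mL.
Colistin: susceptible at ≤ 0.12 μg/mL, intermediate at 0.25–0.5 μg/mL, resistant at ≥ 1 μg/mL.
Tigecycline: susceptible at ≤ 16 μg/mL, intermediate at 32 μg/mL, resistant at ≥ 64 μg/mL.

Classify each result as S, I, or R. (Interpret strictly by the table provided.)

R, S, I, R, R, R, R

Linezolid 22 mm: ≤ 22 mm — R
Fosfomycin 0.12 μg/mL: ≤ 1 μg/mL → S
Meropenem (1 μg/mL) = 1 μg/mL → I
Colistin: 16 μg/mL is ≥ 1 μg/mL ⇒ Resistant
Tigecycline (64 μg/mL) ≥ 64 μg/mL → R
Cefepime 2 μg/mL: ≥ 2 μg/mL ⇒ R
Tetracycline: 64 μg/mL is ≥ 16 μg/mL — resistant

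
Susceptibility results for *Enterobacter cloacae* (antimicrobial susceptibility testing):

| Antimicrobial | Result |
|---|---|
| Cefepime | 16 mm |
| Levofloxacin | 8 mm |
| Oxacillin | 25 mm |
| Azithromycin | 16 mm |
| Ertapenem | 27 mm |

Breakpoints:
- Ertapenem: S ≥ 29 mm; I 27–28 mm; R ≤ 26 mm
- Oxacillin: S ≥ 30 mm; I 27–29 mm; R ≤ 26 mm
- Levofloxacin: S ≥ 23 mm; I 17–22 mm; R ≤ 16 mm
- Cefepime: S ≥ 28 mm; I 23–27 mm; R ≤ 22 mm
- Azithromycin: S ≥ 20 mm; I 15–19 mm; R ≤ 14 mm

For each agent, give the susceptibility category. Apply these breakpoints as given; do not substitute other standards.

Cefepime: 16 mm is ≤ 22 mm → R
Levofloxacin (8 mm) ≤ 16 mm ⇒ Resistant
Oxacillin 25 mm: ≤ 26 mm → Resistant
Azithromycin 16 mm: in 15–19 mm ⇒ intermediate
Ertapenem: 27 mm is in 27–28 mm — Intermediate

R, R, R, I, I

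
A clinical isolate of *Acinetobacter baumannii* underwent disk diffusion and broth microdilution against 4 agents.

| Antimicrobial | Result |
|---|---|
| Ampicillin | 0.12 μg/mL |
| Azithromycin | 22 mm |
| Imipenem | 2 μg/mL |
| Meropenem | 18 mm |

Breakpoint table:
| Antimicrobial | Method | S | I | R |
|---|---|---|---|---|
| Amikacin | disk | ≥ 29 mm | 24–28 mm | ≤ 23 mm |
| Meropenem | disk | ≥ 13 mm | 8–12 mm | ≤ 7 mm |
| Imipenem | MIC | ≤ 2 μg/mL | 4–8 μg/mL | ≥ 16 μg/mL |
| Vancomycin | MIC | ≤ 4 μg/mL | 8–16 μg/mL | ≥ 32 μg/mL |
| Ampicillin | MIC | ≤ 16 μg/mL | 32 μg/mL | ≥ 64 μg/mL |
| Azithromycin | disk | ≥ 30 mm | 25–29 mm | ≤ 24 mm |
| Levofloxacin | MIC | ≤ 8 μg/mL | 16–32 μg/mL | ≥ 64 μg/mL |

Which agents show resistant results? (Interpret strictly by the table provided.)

azithromycin

Ampicillin: 0.12 μg/mL is ≤ 16 μg/mL → S
Azithromycin 22 mm: ≤ 24 mm ⇒ R
Imipenem (2 μg/mL) ≤ 2 μg/mL — S
Meropenem (18 mm) ≥ 13 mm → Susceptible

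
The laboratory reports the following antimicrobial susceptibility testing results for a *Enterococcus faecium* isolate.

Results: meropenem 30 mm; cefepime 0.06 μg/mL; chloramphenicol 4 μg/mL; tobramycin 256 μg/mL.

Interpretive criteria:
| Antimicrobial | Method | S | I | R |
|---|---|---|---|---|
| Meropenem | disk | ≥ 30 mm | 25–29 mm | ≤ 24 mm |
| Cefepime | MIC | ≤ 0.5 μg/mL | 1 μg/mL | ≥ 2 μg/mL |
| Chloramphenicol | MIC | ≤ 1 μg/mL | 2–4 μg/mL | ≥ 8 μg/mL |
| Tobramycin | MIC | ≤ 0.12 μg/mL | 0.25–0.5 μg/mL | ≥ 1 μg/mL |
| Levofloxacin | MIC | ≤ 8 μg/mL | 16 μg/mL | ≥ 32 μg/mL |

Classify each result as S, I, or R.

Meropenem: 30 mm is ≥ 30 mm → Susceptible
Cefepime 0.06 μg/mL: ≤ 0.5 μg/mL ⇒ Susceptible
Chloramphenicol (4 μg/mL) in 2–4 μg/mL → intermediate
Tobramycin: 256 μg/mL is ≥ 1 μg/mL → Resistant

S, S, I, R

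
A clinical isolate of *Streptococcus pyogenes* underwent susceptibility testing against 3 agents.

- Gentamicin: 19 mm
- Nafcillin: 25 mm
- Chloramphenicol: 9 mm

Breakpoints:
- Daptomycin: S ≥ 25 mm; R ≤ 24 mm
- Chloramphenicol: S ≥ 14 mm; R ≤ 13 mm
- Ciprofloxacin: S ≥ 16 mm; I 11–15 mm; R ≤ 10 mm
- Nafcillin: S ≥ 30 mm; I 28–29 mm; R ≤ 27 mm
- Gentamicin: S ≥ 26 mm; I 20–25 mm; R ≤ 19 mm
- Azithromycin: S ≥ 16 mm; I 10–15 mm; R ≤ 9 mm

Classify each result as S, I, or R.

Gentamicin (19 mm) ≤ 19 mm ⇒ resistant
Nafcillin 25 mm: ≤ 27 mm — Resistant
Chloramphenicol: 9 mm is ≤ 13 mm ⇒ R

R, R, R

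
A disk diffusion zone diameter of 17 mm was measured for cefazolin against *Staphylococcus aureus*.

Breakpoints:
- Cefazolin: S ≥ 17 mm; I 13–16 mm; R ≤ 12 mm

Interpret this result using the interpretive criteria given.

Cefazolin: 17 mm is ≥ 17 mm ⇒ S

Susceptible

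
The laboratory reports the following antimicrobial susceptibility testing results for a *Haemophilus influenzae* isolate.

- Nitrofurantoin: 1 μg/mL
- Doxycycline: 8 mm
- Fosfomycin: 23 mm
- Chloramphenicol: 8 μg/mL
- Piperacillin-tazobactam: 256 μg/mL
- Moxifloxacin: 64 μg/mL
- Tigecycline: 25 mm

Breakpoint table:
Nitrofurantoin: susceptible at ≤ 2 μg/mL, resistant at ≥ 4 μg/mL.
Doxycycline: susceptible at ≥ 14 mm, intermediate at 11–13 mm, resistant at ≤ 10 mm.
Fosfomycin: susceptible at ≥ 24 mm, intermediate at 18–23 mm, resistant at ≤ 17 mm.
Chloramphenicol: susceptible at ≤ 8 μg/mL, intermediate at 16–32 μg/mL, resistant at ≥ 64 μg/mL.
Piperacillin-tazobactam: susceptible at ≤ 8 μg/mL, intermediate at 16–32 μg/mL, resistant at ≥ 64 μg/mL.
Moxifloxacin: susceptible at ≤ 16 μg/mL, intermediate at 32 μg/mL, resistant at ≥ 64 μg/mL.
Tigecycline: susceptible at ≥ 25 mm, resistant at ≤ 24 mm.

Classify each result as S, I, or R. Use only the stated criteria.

S, R, I, S, R, R, S

Nitrofurantoin: 1 μg/mL is ≤ 2 μg/mL ⇒ Susceptible
Doxycycline (8 mm) ≤ 10 mm → resistant
Fosfomycin (23 mm) in 18–23 mm — I
Chloramphenicol 8 μg/mL: ≤ 8 μg/mL ⇒ susceptible
Piperacillin-tazobactam 256 μg/mL: ≥ 64 μg/mL → resistant
Moxifloxacin (64 μg/mL) ≥ 64 μg/mL → resistant
Tigecycline (25 mm) ≥ 25 mm — susceptible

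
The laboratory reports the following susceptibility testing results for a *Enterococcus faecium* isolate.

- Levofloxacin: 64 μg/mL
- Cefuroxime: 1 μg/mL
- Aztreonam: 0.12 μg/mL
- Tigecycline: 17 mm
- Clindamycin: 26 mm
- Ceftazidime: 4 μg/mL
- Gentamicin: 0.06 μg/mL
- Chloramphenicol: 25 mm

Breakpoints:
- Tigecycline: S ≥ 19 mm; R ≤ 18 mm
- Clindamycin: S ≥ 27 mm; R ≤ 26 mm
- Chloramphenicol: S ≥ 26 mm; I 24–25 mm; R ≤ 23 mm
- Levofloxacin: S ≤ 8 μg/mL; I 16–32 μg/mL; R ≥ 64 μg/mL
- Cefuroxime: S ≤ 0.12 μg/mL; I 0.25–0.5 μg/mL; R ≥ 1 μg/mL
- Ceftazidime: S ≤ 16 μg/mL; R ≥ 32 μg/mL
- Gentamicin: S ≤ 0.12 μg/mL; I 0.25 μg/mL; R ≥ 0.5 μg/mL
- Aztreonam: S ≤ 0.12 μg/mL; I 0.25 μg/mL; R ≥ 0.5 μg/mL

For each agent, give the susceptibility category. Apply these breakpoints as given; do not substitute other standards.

Levofloxacin (64 μg/mL) ≥ 64 μg/mL ⇒ Resistant
Cefuroxime 1 μg/mL: ≥ 1 μg/mL ⇒ Resistant
Aztreonam (0.12 μg/mL) ≤ 0.12 μg/mL → Susceptible
Tigecycline: 17 mm is ≤ 18 mm — resistant
Clindamycin (26 mm) ≤ 26 mm → resistant
Ceftazidime 4 μg/mL: ≤ 16 μg/mL — S
Gentamicin: 0.06 μg/mL is ≤ 0.12 μg/mL ⇒ S
Chloramphenicol 25 mm: in 24–25 mm — I

R, R, S, R, R, S, S, I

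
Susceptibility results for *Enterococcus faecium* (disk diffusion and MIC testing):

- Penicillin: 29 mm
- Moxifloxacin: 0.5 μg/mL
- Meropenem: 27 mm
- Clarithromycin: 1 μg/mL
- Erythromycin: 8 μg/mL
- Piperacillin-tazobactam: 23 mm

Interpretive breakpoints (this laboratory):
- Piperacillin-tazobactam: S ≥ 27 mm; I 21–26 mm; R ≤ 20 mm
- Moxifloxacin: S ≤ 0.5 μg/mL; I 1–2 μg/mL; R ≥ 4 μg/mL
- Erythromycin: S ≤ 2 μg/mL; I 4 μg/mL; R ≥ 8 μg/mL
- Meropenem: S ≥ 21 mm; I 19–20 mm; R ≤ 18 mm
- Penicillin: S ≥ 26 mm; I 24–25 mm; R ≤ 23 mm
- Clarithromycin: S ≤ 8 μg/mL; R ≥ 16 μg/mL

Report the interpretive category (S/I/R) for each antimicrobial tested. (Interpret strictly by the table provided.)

S, S, S, S, R, I

Penicillin (29 mm) ≥ 26 mm ⇒ susceptible
Moxifloxacin: 0.5 μg/mL is ≤ 0.5 μg/mL ⇒ susceptible
Meropenem (27 mm) ≥ 21 mm — S
Clarithromycin: 1 μg/mL is ≤ 8 μg/mL — S
Erythromycin 8 μg/mL: ≥ 8 μg/mL — R
Piperacillin-tazobactam: 23 mm is in 21–26 mm ⇒ I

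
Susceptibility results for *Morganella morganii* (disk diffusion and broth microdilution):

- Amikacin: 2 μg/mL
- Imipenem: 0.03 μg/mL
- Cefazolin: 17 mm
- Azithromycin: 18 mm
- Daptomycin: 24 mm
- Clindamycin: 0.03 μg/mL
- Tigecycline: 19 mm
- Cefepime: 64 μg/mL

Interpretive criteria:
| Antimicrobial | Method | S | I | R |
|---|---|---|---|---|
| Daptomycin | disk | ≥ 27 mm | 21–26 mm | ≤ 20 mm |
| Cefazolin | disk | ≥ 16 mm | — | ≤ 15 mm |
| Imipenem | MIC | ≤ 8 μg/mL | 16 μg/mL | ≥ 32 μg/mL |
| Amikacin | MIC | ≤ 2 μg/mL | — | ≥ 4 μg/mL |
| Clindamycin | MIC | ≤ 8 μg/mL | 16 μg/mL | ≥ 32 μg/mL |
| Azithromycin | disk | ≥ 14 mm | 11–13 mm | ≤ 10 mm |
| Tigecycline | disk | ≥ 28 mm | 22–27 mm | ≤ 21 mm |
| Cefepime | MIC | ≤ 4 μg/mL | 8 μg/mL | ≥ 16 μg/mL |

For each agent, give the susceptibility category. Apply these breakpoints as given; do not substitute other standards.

Amikacin (2 μg/mL) ≤ 2 μg/mL — S
Imipenem (0.03 μg/mL) ≤ 8 μg/mL ⇒ susceptible
Cefazolin: 17 mm is ≥ 16 mm → S
Azithromycin (18 mm) ≥ 14 mm ⇒ S
Daptomycin: 24 mm is in 21–26 mm ⇒ Intermediate
Clindamycin: 0.03 μg/mL is ≤ 8 μg/mL ⇒ Susceptible
Tigecycline 19 mm: ≤ 21 mm ⇒ resistant
Cefepime 64 μg/mL: ≥ 16 μg/mL — R

S, S, S, S, I, S, R, R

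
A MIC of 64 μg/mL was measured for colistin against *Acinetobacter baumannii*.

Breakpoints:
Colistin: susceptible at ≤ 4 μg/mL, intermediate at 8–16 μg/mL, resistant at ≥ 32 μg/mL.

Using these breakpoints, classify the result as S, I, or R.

Resistant

Colistin 64 μg/mL: ≥ 32 μg/mL — Resistant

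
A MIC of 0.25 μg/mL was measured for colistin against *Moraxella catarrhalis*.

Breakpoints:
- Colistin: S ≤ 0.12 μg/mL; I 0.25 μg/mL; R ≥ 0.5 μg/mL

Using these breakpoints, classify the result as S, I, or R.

I

Colistin (0.25 μg/mL) = 0.25 μg/mL ⇒ Intermediate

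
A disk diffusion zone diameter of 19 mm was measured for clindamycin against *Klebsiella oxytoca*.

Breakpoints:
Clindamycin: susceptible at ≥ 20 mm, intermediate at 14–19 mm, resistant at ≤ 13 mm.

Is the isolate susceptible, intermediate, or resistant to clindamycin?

Intermediate

Clindamycin: 19 mm is in 14–19 mm — I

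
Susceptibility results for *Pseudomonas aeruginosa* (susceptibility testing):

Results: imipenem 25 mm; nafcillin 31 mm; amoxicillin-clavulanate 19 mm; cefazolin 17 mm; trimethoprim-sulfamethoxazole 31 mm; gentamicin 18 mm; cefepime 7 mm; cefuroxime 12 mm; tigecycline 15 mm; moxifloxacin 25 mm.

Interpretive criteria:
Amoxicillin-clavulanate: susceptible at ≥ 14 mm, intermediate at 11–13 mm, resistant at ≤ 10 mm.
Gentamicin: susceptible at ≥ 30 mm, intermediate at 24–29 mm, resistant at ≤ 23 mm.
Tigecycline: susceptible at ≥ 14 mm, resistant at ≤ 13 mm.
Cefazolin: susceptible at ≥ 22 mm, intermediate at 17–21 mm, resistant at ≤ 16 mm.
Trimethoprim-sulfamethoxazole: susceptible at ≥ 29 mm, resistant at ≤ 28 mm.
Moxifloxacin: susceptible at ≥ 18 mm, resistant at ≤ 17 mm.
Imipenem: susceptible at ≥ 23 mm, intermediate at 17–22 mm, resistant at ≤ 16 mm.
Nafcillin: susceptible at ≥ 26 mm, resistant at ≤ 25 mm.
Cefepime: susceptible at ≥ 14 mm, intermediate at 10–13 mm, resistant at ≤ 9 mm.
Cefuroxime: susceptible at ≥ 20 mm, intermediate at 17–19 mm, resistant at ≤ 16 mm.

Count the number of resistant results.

3

Imipenem 25 mm: ≥ 23 mm ⇒ Susceptible
Nafcillin 31 mm: ≥ 26 mm — susceptible
Amoxicillin-clavulanate: 19 mm is ≥ 14 mm ⇒ Susceptible
Cefazolin (17 mm) in 17–21 mm → I
Trimethoprim-sulfamethoxazole (31 mm) ≥ 29 mm ⇒ Susceptible
Gentamicin 18 mm: ≤ 23 mm ⇒ resistant
Cefepime: 7 mm is ≤ 9 mm ⇒ R
Cefuroxime: 12 mm is ≤ 16 mm → resistant
Tigecycline 15 mm: ≥ 14 mm ⇒ S
Moxifloxacin: 25 mm is ≥ 18 mm ⇒ Susceptible
Resistant: 3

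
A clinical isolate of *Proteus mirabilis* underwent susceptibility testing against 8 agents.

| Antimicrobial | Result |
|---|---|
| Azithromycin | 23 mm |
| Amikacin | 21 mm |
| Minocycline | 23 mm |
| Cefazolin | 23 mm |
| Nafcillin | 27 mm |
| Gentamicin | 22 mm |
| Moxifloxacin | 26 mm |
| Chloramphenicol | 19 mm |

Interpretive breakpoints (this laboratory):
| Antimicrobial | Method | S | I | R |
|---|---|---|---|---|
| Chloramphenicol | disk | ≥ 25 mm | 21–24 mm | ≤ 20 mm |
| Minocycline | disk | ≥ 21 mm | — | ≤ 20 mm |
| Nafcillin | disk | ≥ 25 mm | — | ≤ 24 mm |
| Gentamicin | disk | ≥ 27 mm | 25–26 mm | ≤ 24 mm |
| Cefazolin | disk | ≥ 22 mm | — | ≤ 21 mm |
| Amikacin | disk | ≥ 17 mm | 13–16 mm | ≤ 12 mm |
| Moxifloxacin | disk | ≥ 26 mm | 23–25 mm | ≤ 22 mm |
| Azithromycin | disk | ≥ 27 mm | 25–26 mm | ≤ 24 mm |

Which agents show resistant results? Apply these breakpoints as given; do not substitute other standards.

azithromycin, gentamicin, chloramphenicol

Azithromycin 23 mm: ≤ 24 mm — Resistant
Amikacin 21 mm: ≥ 17 mm — Susceptible
Minocycline (23 mm) ≥ 21 mm ⇒ susceptible
Cefazolin 23 mm: ≥ 22 mm → susceptible
Nafcillin: 27 mm is ≥ 25 mm ⇒ Susceptible
Gentamicin: 22 mm is ≤ 24 mm ⇒ R
Moxifloxacin 26 mm: ≥ 26 mm — susceptible
Chloramphenicol 19 mm: ≤ 20 mm ⇒ Resistant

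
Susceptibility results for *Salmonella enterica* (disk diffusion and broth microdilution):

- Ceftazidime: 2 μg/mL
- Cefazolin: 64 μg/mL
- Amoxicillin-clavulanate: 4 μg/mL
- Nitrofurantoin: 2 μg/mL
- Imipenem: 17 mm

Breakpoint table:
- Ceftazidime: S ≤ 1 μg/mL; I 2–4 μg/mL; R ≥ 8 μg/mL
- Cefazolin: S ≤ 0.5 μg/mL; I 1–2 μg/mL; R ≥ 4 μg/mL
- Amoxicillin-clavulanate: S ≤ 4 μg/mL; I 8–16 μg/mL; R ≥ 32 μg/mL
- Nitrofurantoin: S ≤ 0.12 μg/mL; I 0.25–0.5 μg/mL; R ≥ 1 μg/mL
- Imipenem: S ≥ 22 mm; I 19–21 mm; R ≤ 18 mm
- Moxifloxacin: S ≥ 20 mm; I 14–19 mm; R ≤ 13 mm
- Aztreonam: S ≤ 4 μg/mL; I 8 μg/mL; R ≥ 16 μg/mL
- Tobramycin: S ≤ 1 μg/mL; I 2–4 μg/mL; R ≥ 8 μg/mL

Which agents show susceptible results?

amoxicillin-clavulanate

Ceftazidime 2 μg/mL: in 2–4 μg/mL — Intermediate
Cefazolin: 64 μg/mL is ≥ 4 μg/mL — Resistant
Amoxicillin-clavulanate (4 μg/mL) ≤ 4 μg/mL — Susceptible
Nitrofurantoin 2 μg/mL: ≥ 1 μg/mL ⇒ R
Imipenem: 17 mm is ≤ 18 mm → resistant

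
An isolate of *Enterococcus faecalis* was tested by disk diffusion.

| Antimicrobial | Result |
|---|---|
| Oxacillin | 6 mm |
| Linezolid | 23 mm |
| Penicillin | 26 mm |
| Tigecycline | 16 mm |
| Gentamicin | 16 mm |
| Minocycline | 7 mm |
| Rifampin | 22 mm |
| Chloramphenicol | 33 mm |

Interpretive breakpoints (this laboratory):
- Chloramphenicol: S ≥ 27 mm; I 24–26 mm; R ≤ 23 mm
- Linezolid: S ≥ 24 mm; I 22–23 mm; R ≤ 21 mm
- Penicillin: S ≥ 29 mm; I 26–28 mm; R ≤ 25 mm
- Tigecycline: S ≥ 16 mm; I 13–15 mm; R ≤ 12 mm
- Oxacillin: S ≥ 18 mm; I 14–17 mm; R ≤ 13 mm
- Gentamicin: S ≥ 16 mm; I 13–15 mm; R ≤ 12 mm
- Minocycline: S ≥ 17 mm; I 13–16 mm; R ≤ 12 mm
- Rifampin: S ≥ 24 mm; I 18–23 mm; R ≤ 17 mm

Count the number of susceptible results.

3

Oxacillin 6 mm: ≤ 13 mm — Resistant
Linezolid: 23 mm is in 22–23 mm ⇒ I
Penicillin (26 mm) in 26–28 mm — intermediate
Tigecycline 16 mm: ≥ 16 mm → S
Gentamicin 16 mm: ≥ 16 mm → Susceptible
Minocycline (7 mm) ≤ 12 mm — R
Rifampin (22 mm) in 18–23 mm → I
Chloramphenicol (33 mm) ≥ 27 mm ⇒ Susceptible
Susceptible: 3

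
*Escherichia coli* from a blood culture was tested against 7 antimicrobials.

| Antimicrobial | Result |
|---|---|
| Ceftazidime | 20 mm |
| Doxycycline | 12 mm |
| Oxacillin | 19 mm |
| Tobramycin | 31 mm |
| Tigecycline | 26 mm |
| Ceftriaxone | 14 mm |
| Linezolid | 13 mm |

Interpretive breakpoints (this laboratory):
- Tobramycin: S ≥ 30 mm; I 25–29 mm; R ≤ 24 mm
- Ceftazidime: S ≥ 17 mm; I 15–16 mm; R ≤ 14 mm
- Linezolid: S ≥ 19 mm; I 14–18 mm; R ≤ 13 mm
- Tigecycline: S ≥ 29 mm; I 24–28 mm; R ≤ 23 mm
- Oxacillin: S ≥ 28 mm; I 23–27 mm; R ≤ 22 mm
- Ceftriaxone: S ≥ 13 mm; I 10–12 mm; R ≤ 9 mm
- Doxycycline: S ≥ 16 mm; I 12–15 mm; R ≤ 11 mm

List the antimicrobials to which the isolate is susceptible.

ceftazidime, tobramycin, ceftriaxone

Ceftazidime (20 mm) ≥ 17 mm — susceptible
Doxycycline (12 mm) in 12–15 mm — I
Oxacillin 19 mm: ≤ 22 mm → Resistant
Tobramycin: 31 mm is ≥ 30 mm — Susceptible
Tigecycline (26 mm) in 24–28 mm → I
Ceftriaxone: 14 mm is ≥ 13 mm — S
Linezolid 13 mm: ≤ 13 mm → Resistant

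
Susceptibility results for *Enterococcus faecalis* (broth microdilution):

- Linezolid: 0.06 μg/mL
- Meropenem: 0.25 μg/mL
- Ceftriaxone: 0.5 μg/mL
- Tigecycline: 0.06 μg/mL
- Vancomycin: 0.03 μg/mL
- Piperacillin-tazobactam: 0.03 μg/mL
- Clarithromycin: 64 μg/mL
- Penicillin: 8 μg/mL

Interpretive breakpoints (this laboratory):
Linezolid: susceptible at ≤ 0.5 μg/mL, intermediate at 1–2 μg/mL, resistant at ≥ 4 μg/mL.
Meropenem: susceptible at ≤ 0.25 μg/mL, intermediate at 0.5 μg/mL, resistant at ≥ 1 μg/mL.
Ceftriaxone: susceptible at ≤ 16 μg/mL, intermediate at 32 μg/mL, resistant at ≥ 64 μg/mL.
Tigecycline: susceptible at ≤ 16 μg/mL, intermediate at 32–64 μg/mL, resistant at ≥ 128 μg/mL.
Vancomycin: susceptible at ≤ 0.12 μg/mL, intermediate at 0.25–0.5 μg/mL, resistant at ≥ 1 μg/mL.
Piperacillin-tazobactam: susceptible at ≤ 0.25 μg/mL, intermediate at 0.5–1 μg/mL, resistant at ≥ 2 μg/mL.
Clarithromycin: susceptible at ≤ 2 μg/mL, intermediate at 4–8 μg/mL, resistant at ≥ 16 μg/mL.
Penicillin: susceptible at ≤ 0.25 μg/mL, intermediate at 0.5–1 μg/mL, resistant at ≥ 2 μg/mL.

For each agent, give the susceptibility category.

Linezolid 0.06 μg/mL: ≤ 0.5 μg/mL ⇒ S
Meropenem (0.25 μg/mL) ≤ 0.25 μg/mL ⇒ susceptible
Ceftriaxone: 0.5 μg/mL is ≤ 16 μg/mL → Susceptible
Tigecycline: 0.06 μg/mL is ≤ 16 μg/mL → S
Vancomycin 0.03 μg/mL: ≤ 0.12 μg/mL ⇒ S
Piperacillin-tazobactam 0.03 μg/mL: ≤ 0.25 μg/mL — Susceptible
Clarithromycin (64 μg/mL) ≥ 16 μg/mL → Resistant
Penicillin 8 μg/mL: ≥ 2 μg/mL → resistant

S, S, S, S, S, S, R, R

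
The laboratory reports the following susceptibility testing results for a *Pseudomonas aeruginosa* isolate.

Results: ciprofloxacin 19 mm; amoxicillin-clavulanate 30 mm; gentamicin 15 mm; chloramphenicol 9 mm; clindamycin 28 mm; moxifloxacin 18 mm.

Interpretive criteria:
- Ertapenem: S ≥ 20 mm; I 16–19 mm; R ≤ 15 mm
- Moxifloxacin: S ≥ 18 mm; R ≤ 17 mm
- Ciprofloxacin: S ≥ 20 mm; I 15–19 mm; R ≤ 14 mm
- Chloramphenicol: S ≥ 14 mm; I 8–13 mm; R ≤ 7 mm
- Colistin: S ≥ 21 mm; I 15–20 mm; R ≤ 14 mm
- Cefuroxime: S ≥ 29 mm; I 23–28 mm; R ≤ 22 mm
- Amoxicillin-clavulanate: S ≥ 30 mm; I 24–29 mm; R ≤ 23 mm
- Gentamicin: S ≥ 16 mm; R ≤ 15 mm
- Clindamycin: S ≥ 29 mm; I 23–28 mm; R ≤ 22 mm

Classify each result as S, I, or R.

I, S, R, I, I, S

Ciprofloxacin: 19 mm is in 15–19 mm ⇒ I
Amoxicillin-clavulanate 30 mm: ≥ 30 mm — S
Gentamicin: 15 mm is ≤ 15 mm → Resistant
Chloramphenicol 9 mm: in 8–13 mm — intermediate
Clindamycin (28 mm) in 23–28 mm ⇒ intermediate
Moxifloxacin 18 mm: ≥ 18 mm ⇒ S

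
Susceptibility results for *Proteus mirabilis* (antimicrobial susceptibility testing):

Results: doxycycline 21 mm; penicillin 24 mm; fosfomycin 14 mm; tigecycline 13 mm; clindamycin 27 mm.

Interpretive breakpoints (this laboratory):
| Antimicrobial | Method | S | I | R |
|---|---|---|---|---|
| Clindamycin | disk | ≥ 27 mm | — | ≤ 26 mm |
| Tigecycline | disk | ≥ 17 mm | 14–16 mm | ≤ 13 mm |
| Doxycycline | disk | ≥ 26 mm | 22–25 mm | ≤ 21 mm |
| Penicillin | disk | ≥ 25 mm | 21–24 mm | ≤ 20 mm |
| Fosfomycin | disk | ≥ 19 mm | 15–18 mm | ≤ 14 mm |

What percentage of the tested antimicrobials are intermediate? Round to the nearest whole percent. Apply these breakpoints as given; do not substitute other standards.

20%

Doxycycline (21 mm) ≤ 21 mm ⇒ Resistant
Penicillin: 24 mm is in 21–24 mm — intermediate
Fosfomycin (14 mm) ≤ 14 mm ⇒ R
Tigecycline (13 mm) ≤ 13 mm ⇒ Resistant
Clindamycin 27 mm: ≥ 27 mm — Susceptible
Intermediate: 1/5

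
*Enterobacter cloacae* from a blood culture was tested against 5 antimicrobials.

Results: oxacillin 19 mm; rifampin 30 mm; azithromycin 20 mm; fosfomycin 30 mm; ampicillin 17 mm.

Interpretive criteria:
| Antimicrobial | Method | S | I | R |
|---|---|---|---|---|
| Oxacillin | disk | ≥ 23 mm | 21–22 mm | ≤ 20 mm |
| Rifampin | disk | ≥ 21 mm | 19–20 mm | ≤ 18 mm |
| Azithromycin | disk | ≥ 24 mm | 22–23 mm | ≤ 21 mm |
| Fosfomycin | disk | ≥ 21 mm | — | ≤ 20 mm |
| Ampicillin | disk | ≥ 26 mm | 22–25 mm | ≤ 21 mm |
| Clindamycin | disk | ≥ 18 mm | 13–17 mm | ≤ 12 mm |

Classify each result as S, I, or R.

Oxacillin: 19 mm is ≤ 20 mm → Resistant
Rifampin 30 mm: ≥ 21 mm → susceptible
Azithromycin (20 mm) ≤ 21 mm ⇒ Resistant
Fosfomycin (30 mm) ≥ 21 mm ⇒ susceptible
Ampicillin 17 mm: ≤ 21 mm → resistant

R, S, R, S, R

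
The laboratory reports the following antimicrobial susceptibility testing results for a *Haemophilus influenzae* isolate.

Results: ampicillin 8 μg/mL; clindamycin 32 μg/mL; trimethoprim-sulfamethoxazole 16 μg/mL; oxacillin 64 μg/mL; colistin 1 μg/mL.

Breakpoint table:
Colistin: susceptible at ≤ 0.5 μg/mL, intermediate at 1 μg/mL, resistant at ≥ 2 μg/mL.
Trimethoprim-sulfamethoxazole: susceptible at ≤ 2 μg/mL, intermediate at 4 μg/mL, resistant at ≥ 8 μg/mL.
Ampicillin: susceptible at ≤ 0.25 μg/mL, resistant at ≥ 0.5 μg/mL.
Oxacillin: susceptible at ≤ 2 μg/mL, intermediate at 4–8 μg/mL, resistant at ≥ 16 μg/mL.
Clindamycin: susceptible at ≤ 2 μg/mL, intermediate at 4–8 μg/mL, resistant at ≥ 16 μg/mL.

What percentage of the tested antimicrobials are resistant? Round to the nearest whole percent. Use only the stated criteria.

80%

Ampicillin (8 μg/mL) ≥ 0.5 μg/mL ⇒ R
Clindamycin 32 μg/mL: ≥ 16 μg/mL → Resistant
Trimethoprim-sulfamethoxazole 16 μg/mL: ≥ 8 μg/mL — Resistant
Oxacillin (64 μg/mL) ≥ 16 μg/mL — resistant
Colistin 1 μg/mL: = 1 μg/mL ⇒ intermediate
Resistant: 4/5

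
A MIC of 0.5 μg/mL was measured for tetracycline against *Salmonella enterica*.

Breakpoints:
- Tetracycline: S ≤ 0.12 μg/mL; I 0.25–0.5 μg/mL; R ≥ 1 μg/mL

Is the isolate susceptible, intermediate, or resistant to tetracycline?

I

Tetracycline: 0.5 μg/mL is in 0.25–0.5 μg/mL — I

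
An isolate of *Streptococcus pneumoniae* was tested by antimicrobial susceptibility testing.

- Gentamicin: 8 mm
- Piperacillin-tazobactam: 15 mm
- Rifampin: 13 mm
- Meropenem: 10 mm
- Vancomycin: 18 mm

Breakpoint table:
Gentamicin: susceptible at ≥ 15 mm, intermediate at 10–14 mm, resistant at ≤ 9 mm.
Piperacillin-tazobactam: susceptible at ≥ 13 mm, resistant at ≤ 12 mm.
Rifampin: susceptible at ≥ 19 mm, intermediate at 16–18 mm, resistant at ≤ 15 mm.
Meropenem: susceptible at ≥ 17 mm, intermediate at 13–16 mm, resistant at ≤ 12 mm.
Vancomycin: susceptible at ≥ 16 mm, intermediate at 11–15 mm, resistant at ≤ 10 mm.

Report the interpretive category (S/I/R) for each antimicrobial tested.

Gentamicin: 8 mm is ≤ 9 mm → resistant
Piperacillin-tazobactam 15 mm: ≥ 13 mm ⇒ susceptible
Rifampin 13 mm: ≤ 15 mm ⇒ Resistant
Meropenem 10 mm: ≤ 12 mm ⇒ resistant
Vancomycin 18 mm: ≥ 16 mm ⇒ S

R, S, R, R, S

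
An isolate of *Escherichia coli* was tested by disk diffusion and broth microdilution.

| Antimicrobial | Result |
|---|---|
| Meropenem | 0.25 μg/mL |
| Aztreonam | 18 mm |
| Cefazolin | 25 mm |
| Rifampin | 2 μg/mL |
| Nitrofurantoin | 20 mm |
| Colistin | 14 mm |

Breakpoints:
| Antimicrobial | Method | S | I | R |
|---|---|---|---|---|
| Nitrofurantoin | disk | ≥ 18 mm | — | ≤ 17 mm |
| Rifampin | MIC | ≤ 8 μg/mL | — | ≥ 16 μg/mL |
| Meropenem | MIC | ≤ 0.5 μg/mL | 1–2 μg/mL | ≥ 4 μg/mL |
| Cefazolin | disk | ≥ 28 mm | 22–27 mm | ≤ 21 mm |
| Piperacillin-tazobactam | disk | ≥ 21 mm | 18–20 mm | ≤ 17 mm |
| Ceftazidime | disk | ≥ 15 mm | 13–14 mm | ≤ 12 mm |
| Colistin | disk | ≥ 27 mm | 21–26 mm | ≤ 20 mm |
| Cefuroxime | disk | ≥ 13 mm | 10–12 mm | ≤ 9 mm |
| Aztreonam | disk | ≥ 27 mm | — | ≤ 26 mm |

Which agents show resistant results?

Meropenem (0.25 μg/mL) ≤ 0.5 μg/mL ⇒ S
Aztreonam 18 mm: ≤ 26 mm — resistant
Cefazolin 25 mm: in 22–27 mm — I
Rifampin: 2 μg/mL is ≤ 8 μg/mL → susceptible
Nitrofurantoin (20 mm) ≥ 18 mm → susceptible
Colistin 14 mm: ≤ 20 mm — resistant

aztreonam, colistin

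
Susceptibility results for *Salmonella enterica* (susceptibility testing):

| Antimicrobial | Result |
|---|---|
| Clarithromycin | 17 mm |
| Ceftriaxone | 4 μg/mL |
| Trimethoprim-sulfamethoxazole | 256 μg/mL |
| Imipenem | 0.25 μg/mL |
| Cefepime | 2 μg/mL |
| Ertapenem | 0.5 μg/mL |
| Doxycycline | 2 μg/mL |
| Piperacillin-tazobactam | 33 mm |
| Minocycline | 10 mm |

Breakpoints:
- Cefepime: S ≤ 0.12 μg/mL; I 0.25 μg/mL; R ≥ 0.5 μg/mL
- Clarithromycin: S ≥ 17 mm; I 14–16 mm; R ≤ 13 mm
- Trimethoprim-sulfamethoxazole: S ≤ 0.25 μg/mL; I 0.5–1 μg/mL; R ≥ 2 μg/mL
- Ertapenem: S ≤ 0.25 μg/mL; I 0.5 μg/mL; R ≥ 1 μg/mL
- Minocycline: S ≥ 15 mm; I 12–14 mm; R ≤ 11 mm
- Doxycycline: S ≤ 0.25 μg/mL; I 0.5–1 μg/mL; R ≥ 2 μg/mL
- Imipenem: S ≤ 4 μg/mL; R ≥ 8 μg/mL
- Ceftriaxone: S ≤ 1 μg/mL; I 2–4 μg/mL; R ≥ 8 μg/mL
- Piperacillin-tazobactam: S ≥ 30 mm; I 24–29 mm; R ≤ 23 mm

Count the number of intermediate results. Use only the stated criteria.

Clarithromycin (17 mm) ≥ 17 mm → S
Ceftriaxone 4 μg/mL: in 2–4 μg/mL — Intermediate
Trimethoprim-sulfamethoxazole 256 μg/mL: ≥ 2 μg/mL — R
Imipenem (0.25 μg/mL) ≤ 4 μg/mL ⇒ Susceptible
Cefepime: 2 μg/mL is ≥ 0.5 μg/mL → Resistant
Ertapenem: 0.5 μg/mL is = 0.5 μg/mL → I
Doxycycline (2 μg/mL) ≥ 2 μg/mL ⇒ Resistant
Piperacillin-tazobactam: 33 mm is ≥ 30 mm → susceptible
Minocycline (10 mm) ≤ 11 mm → Resistant
Intermediate: 2

2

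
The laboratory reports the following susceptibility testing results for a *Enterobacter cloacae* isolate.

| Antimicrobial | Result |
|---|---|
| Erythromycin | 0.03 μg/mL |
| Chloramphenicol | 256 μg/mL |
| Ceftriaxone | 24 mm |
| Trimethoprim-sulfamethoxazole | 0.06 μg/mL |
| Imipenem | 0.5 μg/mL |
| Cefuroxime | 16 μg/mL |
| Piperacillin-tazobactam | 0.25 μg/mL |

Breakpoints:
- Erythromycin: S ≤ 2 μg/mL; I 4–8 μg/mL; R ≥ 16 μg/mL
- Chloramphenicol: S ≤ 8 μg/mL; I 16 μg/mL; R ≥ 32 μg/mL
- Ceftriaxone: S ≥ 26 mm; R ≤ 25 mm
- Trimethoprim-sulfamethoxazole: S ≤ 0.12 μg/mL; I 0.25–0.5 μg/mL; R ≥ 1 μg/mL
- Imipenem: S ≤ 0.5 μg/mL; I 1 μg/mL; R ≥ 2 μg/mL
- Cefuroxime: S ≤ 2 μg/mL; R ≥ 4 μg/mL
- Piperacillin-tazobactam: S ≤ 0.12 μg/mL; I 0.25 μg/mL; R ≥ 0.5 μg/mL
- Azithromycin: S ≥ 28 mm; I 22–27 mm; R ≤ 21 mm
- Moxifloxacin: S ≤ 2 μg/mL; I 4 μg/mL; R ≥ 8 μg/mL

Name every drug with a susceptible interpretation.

erythromycin, trimethoprim-sulfamethoxazole, imipenem

Erythromycin 0.03 μg/mL: ≤ 2 μg/mL → susceptible
Chloramphenicol: 256 μg/mL is ≥ 32 μg/mL ⇒ R
Ceftriaxone: 24 mm is ≤ 25 mm — resistant
Trimethoprim-sulfamethoxazole (0.06 μg/mL) ≤ 0.12 μg/mL → S
Imipenem (0.5 μg/mL) ≤ 0.5 μg/mL → susceptible
Cefuroxime: 16 μg/mL is ≥ 4 μg/mL ⇒ resistant
Piperacillin-tazobactam: 0.25 μg/mL is = 0.25 μg/mL — I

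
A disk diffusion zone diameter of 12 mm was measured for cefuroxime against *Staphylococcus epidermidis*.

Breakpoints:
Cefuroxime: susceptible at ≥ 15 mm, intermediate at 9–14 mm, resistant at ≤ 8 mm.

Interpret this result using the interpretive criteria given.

Intermediate

Cefuroxime (12 mm) in 9–14 mm — Intermediate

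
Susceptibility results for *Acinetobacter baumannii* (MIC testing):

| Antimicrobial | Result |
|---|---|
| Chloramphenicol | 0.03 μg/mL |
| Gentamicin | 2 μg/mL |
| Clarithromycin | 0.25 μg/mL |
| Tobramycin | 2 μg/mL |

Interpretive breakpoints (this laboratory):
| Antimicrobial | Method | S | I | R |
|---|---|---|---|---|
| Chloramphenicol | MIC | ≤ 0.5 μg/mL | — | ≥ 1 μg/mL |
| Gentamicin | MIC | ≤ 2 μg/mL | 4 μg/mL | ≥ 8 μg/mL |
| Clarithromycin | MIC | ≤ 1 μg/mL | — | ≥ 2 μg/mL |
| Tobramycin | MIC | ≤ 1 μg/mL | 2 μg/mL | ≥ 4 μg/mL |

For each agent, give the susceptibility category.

Chloramphenicol 0.03 μg/mL: ≤ 0.5 μg/mL — S
Gentamicin (2 μg/mL) ≤ 2 μg/mL ⇒ Susceptible
Clarithromycin: 0.25 μg/mL is ≤ 1 μg/mL → S
Tobramycin 2 μg/mL: = 2 μg/mL → intermediate

S, S, S, I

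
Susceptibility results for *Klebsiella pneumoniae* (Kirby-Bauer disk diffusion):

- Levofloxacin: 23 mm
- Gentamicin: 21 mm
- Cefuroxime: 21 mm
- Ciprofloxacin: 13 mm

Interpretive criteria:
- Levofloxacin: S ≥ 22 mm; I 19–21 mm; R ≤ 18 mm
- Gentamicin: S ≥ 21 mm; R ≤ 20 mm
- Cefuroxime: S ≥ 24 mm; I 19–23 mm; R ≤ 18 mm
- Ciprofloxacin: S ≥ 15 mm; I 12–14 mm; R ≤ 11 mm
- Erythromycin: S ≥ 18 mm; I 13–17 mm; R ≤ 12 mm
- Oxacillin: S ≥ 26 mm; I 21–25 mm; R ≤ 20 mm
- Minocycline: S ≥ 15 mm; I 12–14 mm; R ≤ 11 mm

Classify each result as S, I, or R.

Levofloxacin 23 mm: ≥ 22 mm — susceptible
Gentamicin (21 mm) ≥ 21 mm ⇒ Susceptible
Cefuroxime (21 mm) in 19–23 mm ⇒ intermediate
Ciprofloxacin 13 mm: in 12–14 mm → intermediate

S, S, I, I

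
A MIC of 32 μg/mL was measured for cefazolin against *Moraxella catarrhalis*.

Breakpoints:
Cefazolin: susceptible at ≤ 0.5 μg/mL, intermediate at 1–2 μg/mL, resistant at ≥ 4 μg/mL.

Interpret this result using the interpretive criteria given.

Cefazolin (32 μg/mL) ≥ 4 μg/mL ⇒ R

Resistant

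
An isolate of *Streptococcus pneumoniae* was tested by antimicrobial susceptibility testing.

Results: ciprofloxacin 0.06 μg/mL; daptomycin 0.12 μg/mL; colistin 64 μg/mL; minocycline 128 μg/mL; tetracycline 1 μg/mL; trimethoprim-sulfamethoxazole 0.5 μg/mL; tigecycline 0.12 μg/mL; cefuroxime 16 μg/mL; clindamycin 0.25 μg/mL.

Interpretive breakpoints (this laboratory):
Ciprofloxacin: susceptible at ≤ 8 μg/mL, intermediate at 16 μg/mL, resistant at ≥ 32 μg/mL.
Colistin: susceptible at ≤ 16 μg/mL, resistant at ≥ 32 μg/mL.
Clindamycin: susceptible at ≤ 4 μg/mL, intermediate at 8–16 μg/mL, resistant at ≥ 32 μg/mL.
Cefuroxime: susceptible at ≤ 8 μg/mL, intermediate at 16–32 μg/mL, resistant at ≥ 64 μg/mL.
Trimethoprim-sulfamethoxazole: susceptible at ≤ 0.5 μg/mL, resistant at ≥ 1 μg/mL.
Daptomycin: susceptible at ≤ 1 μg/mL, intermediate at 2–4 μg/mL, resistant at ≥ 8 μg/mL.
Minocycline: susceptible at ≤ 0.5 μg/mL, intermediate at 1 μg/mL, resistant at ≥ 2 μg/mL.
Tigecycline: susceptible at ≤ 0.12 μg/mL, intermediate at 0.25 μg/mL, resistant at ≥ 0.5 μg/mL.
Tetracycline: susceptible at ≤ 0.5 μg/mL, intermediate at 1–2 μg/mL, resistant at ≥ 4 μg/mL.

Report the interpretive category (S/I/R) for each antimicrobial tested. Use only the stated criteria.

S, S, R, R, I, S, S, I, S

Ciprofloxacin (0.06 μg/mL) ≤ 8 μg/mL — Susceptible
Daptomycin 0.12 μg/mL: ≤ 1 μg/mL ⇒ S
Colistin 64 μg/mL: ≥ 32 μg/mL — Resistant
Minocycline: 128 μg/mL is ≥ 2 μg/mL — R
Tetracycline: 1 μg/mL is in 1–2 μg/mL → intermediate
Trimethoprim-sulfamethoxazole (0.5 μg/mL) ≤ 0.5 μg/mL — Susceptible
Tigecycline (0.12 μg/mL) ≤ 0.12 μg/mL → susceptible
Cefuroxime 16 μg/mL: in 16–32 μg/mL ⇒ I
Clindamycin 0.25 μg/mL: ≤ 4 μg/mL ⇒ susceptible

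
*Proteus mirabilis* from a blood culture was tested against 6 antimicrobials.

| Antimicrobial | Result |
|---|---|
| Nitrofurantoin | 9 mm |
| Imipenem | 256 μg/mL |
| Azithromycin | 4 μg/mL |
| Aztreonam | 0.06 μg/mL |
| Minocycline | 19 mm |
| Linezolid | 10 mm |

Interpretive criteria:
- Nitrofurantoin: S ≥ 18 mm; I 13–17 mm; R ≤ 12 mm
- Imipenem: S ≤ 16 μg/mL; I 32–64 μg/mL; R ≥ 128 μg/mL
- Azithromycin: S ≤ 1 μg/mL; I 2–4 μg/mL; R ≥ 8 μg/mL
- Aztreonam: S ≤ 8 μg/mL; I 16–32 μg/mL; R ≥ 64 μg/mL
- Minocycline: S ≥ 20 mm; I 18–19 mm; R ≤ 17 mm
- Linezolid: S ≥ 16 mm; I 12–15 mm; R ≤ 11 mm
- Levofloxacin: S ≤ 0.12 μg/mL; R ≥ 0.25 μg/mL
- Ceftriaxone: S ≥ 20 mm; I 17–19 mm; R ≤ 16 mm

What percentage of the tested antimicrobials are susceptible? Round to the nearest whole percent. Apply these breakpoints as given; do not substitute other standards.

17%

Nitrofurantoin: 9 mm is ≤ 12 mm ⇒ R
Imipenem: 256 μg/mL is ≥ 128 μg/mL — Resistant
Azithromycin: 4 μg/mL is in 2–4 μg/mL — I
Aztreonam (0.06 μg/mL) ≤ 8 μg/mL — S
Minocycline (19 mm) in 18–19 mm → Intermediate
Linezolid 10 mm: ≤ 11 mm ⇒ R
Susceptible: 1/6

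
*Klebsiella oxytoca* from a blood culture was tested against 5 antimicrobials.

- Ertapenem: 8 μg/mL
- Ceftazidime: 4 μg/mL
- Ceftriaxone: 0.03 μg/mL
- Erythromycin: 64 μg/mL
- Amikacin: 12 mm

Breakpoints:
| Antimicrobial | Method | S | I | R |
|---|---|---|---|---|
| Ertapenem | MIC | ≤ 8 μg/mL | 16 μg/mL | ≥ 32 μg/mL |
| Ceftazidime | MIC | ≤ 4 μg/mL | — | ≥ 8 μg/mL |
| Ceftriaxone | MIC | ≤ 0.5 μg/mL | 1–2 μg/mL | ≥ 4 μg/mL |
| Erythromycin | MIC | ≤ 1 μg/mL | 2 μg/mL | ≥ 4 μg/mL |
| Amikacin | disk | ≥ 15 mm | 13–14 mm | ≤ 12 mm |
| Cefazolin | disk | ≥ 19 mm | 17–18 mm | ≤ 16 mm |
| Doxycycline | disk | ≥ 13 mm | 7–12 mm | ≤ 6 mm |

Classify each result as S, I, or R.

S, S, S, R, R

Ertapenem (8 μg/mL) ≤ 8 μg/mL ⇒ Susceptible
Ceftazidime (4 μg/mL) ≤ 4 μg/mL → susceptible
Ceftriaxone (0.03 μg/mL) ≤ 0.5 μg/mL → susceptible
Erythromycin: 64 μg/mL is ≥ 4 μg/mL → Resistant
Amikacin: 12 mm is ≤ 12 mm — resistant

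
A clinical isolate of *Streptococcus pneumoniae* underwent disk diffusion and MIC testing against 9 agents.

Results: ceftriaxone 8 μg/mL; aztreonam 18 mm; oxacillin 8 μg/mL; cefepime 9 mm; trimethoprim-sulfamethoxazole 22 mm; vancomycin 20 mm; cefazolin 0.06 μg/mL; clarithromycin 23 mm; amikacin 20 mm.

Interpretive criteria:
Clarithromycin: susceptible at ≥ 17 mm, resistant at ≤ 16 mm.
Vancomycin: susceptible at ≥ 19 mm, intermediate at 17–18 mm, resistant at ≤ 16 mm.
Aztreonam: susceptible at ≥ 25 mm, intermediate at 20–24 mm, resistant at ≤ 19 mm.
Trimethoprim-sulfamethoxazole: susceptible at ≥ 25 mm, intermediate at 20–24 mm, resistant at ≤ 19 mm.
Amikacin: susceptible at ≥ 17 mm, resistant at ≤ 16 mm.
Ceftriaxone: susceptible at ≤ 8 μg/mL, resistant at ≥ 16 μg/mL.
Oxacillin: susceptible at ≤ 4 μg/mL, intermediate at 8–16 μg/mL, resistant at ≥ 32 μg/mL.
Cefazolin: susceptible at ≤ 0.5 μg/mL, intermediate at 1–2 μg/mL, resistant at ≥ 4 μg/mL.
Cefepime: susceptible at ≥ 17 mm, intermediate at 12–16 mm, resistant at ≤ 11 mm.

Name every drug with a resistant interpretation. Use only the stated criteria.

aztreonam, cefepime

Ceftriaxone 8 μg/mL: ≤ 8 μg/mL ⇒ susceptible
Aztreonam: 18 mm is ≤ 19 mm ⇒ R
Oxacillin (8 μg/mL) in 8–16 μg/mL → I
Cefepime 9 mm: ≤ 11 mm ⇒ Resistant
Trimethoprim-sulfamethoxazole: 22 mm is in 20–24 mm ⇒ intermediate
Vancomycin: 20 mm is ≥ 19 mm — Susceptible
Cefazolin (0.06 μg/mL) ≤ 0.5 μg/mL — Susceptible
Clarithromycin: 23 mm is ≥ 17 mm → S
Amikacin: 20 mm is ≥ 17 mm → Susceptible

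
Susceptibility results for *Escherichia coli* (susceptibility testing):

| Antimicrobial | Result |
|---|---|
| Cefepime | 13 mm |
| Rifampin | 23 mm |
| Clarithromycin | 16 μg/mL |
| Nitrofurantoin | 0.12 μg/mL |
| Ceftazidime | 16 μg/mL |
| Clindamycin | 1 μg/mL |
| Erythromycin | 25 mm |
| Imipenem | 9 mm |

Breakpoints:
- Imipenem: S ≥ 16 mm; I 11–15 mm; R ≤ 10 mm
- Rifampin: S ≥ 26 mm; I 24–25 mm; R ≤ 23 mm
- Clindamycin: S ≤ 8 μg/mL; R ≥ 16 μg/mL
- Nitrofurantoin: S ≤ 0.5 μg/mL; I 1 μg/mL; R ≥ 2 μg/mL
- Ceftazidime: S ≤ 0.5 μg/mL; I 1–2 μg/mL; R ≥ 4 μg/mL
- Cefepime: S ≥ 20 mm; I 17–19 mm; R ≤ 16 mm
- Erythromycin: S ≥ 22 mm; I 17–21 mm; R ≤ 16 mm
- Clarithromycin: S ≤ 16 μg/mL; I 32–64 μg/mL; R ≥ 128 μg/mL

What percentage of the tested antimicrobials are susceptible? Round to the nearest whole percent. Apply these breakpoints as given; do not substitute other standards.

Cefepime 13 mm: ≤ 16 mm ⇒ resistant
Rifampin (23 mm) ≤ 23 mm → Resistant
Clarithromycin: 16 μg/mL is ≤ 16 μg/mL — S
Nitrofurantoin (0.12 μg/mL) ≤ 0.5 μg/mL → Susceptible
Ceftazidime: 16 μg/mL is ≥ 4 μg/mL — Resistant
Clindamycin (1 μg/mL) ≤ 8 μg/mL — S
Erythromycin: 25 mm is ≥ 22 mm — S
Imipenem (9 mm) ≤ 10 mm ⇒ R
Susceptible: 4/8

50%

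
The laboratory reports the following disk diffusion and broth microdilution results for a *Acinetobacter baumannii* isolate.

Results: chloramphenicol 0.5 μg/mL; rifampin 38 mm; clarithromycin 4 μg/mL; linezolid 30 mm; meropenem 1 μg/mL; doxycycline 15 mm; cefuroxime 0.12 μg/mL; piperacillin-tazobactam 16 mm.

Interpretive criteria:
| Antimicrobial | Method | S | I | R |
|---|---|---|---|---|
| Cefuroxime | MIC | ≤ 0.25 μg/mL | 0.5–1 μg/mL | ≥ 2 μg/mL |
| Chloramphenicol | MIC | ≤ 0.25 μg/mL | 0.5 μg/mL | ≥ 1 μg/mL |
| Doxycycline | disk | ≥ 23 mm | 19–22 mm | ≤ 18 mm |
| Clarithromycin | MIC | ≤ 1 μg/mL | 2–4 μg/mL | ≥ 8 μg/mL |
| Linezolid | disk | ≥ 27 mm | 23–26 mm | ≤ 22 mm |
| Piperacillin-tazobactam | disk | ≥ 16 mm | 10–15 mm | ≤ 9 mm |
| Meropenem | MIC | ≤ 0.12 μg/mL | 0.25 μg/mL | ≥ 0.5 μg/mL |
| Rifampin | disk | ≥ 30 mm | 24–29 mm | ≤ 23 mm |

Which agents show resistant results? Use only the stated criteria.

Chloramphenicol: 0.5 μg/mL is = 0.5 μg/mL ⇒ intermediate
Rifampin (38 mm) ≥ 30 mm ⇒ Susceptible
Clarithromycin 4 μg/mL: in 2–4 μg/mL ⇒ Intermediate
Linezolid 30 mm: ≥ 27 mm → Susceptible
Meropenem 1 μg/mL: ≥ 0.5 μg/mL — Resistant
Doxycycline: 15 mm is ≤ 18 mm — Resistant
Cefuroxime: 0.12 μg/mL is ≤ 0.25 μg/mL — Susceptible
Piperacillin-tazobactam: 16 mm is ≥ 16 mm — Susceptible

meropenem, doxycycline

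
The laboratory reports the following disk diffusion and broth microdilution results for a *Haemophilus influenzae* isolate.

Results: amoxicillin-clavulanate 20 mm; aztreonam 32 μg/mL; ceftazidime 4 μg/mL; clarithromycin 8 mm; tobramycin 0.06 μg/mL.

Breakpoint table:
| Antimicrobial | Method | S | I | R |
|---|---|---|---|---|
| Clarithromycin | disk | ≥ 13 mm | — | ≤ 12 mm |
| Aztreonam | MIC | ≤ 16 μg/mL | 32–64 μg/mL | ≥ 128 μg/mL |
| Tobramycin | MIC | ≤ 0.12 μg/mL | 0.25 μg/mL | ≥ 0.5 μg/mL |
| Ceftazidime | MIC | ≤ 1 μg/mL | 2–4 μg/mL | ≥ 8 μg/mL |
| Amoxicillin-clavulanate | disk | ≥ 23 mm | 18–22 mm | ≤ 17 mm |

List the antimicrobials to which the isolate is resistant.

clarithromycin

Amoxicillin-clavulanate (20 mm) in 18–22 mm → intermediate
Aztreonam (32 μg/mL) in 32–64 μg/mL ⇒ Intermediate
Ceftazidime 4 μg/mL: in 2–4 μg/mL ⇒ intermediate
Clarithromycin 8 mm: ≤ 12 mm → resistant
Tobramycin (0.06 μg/mL) ≤ 0.12 μg/mL ⇒ Susceptible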